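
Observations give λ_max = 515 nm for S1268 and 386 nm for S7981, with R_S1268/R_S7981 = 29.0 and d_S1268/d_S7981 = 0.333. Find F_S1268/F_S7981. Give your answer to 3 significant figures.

Wien's law: T_S1268/T_S7981 = λ_S7981/λ_S1268 = 386/515 = 0.7495.
L_S1268/L_S7981 = (R_S1268/R_S7981)²(T_S1268/T_S7981)⁴ = (29.0)²(0.7495)⁴ = 265.4.
F_S1268/F_S7981 = (L_S1268/L_S7981)/(d_S1268/d_S7981)² = 265.4/(0.333)² = 2393.

2.39×10^3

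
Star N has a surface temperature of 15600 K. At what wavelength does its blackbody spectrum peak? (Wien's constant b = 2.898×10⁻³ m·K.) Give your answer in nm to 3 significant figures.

λ_max = b/T = 2.898×10⁻³ / 15600 = 1.86×10^-7 m = 185.8 nm.

186 nm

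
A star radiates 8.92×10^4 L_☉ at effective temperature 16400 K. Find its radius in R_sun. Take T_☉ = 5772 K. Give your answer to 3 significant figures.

R/R_☉ = √(L/L_☉) / (T/T_☉)² = √(8.92×10^4) / (2.841)²
       = 298.7 / 8.073 = 37.00.

37.0 R_sun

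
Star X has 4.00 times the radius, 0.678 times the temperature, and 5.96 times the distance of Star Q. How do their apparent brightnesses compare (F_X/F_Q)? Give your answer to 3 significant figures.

0.0952

L_X/L_Q = (R_X/R_Q)²(T_X/T_Q)⁴ = (4.00)² × (0.678)⁴ = 3.381.
F_X/F_Q = (L_X/L_Q)/(d_X/d_Q)² = 3.381 / (5.96)² = 0.09518.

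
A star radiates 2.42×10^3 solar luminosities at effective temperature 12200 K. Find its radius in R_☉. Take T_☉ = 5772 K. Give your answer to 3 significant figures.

11.0 R_☉

R/R_☉ = √(L/L_☉) / (T/T_☉)² = √(2.42×10^3) / (2.114)²
       = 49.19 / 4.468 = 11.01.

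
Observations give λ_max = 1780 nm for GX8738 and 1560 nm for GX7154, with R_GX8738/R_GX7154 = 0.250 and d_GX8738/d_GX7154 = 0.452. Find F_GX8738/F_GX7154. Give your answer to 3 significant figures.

0.180

Wien's law: T_GX8738/T_GX7154 = λ_GX7154/λ_GX8738 = 1560/1780 = 0.8764.
L_GX8738/L_GX7154 = (R_GX8738/R_GX7154)²(T_GX8738/T_GX7154)⁴ = (0.250)²(0.8764)⁴ = 0.03687.
F_GX8738/F_GX7154 = (L_GX8738/L_GX7154)/(d_GX8738/d_GX7154)² = 0.03687/(0.452)² = 0.1805.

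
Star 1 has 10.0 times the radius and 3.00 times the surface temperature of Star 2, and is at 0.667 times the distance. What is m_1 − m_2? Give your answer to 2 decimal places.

-10.65

L_1/L_2 = (10.0)²(3.00)⁴ = 8100.
F_1/F_2 = (L_1/L_2)/(d_1/d_2)² = 8100/0.4449 = 1.821×10^4.
m_1 − m_2 = −2.5 log₁₀(1.821×10^4) = -10.65.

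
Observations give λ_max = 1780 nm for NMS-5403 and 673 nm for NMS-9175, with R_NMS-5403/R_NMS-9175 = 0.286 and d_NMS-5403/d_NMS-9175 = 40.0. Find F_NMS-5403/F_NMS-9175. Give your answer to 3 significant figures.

Wien's law: T_NMS-5403/T_NMS-9175 = λ_NMS-9175/λ_NMS-5403 = 673/1780 = 0.3781.
L_NMS-5403/L_NMS-9175 = (R_NMS-5403/R_NMS-9175)²(T_NMS-5403/T_NMS-9175)⁴ = (0.286)²(0.3781)⁴ = 0.001672.
F_NMS-5403/F_NMS-9175 = (L_NMS-5403/L_NMS-9175)/(d_NMS-5403/d_NMS-9175)² = 0.001672/(40.0)² = 1.045×10^-6.

1.04×10^-6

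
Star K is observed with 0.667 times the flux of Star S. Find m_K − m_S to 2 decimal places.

0.44

m_K − m_S = −2.5 log₁₀(F_K/F_S) = −2.5 log₁₀(0.667) = −2.5 × (-0.176) = 0.440.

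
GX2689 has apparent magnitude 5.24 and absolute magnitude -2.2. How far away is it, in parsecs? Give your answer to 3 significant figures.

m − M = 5 log₁₀(d/10 pc)
5.24 − (-2.2) = 7.44 = 5 log₁₀(d/10)
d = 10 × 10^(7.44/5) = 10 × 10^1.488 = 307.6 pc.

308 pc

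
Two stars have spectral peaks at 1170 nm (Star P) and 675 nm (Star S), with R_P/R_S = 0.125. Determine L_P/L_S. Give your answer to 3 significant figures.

0.00173

Wien's law gives T ∝ 1/λ_max, so T_P/T_S = λ_S/λ_P = 675/1170 = 0.5769.
Then L ∝ R²T⁴ gives L_P/L_S = (0.125)² × (0.5769)⁴ = 0.01562 × 0.1108 = 0.001731.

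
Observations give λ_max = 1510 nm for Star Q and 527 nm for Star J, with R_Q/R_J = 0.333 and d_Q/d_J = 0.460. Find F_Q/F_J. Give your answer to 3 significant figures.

0.00778

Wien's law: T_Q/T_J = λ_J/λ_Q = 527/1510 = 0.3490.
L_Q/L_J = (R_Q/R_J)²(T_Q/T_J)⁴ = (0.333)²(0.3490)⁴ = 0.001645.
F_Q/F_J = (L_Q/L_J)/(d_Q/d_J)² = 0.001645/(0.460)² = 0.007775.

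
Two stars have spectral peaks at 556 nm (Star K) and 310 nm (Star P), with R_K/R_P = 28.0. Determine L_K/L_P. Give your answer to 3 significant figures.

75.8

Wien's law gives T ∝ 1/λ_max, so T_K/T_P = λ_P/λ_K = 310/556 = 0.5576.
Then L ∝ R²T⁴ gives L_K/L_P = (28.0)² × (0.5576)⁴ = 784.0 × 0.09664 = 75.76.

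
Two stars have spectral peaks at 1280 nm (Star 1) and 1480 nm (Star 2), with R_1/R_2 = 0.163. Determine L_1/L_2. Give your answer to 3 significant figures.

0.0475

Wien's law gives T ∝ 1/λ_max, so T_1/T_2 = λ_2/λ_1 = 1480/1280 = 1.156.
Then L ∝ R²T⁴ gives L_1/L_2 = (0.163)² × (1.156)⁴ = 0.02657 × 1.787 = 0.04749.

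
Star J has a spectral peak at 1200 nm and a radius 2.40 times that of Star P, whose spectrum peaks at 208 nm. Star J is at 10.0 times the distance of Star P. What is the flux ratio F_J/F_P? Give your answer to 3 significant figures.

5.20×10^-5

Wien's law: T_J/T_P = λ_P/λ_J = 208/1200 = 0.1733.
L_J/L_P = (R_J/R_P)²(T_J/T_P)⁴ = (2.40)²(0.1733)⁴ = 0.005199.
F_J/F_P = (L_J/L_P)/(d_J/d_P)² = 0.005199/(10.0)² = 5.199×10^-5.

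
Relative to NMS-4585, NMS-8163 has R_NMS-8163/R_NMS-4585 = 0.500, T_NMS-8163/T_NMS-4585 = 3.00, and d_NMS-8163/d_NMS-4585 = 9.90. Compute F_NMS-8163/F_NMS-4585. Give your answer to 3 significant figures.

L_NMS-8163/L_NMS-4585 = (R_NMS-8163/R_NMS-4585)²(T_NMS-8163/T_NMS-4585)⁴ = (0.500)² × (3.00)⁴ = 20.25.
F_NMS-8163/F_NMS-4585 = (L_NMS-8163/L_NMS-4585)/(d_NMS-8163/d_NMS-4585)² = 20.25 / (9.90)² = 0.2066.

0.207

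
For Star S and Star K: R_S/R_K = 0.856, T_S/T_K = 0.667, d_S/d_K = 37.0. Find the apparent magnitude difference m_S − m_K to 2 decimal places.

9.94

L_S/L_K = (0.856)²(0.667)⁴ = 0.1450.
F_S/F_K = (L_S/L_K)/(d_S/d_K)² = 0.1450/1369 = 1.059×10^-4.
m_S − m_K = −2.5 log₁₀(1.059×10^-4) = 9.94.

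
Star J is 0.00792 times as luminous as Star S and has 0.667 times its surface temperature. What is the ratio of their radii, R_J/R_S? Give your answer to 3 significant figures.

L ∝ R²T⁴ gives R ∝ √L / T², so
R_J/R_S = √(0.00792) / (0.667)² = 0.08899 / 0.4449 = 0.2000.

0.200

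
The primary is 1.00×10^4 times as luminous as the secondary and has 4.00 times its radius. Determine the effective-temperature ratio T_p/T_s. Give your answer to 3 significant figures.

5.00

L ∝ R²T⁴ gives T ∝ (L/R²)^(1/4), so
T_p/T_s = (1.00×10^4 / 4.00²)^(1/4) = (625.0)^(1/4) = 5.000.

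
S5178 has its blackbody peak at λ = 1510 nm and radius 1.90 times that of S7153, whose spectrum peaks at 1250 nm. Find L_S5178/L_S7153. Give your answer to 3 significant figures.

1.70

Wien's law gives T ∝ 1/λ_max, so T_S5178/T_S7153 = λ_S7153/λ_S5178 = 1250/1510 = 0.8278.
Then L ∝ R²T⁴ gives L_S5178/L_S7153 = (1.90)² × (0.8278)⁴ = 3.610 × 0.4696 = 1.695.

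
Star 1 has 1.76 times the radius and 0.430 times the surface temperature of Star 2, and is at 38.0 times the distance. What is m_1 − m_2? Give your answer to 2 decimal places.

L_1/L_2 = (1.76)²(0.430)⁴ = 0.1059.
F_1/F_2 = (L_1/L_2)/(d_1/d_2)² = 0.1059/1444 = 7.334×10^-5.
m_1 − m_2 = −2.5 log₁₀(7.334×10^-5) = 10.34.

10.34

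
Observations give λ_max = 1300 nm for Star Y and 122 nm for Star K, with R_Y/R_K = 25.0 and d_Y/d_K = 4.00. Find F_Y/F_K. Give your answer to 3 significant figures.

0.00303

Wien's law: T_Y/T_K = λ_K/λ_Y = 122/1300 = 0.09385.
L_Y/L_K = (R_Y/R_K)²(T_Y/T_K)⁴ = (25.0)²(0.09385)⁴ = 0.04848.
F_Y/F_K = (L_Y/L_K)/(d_Y/d_K)² = 0.04848/(4.00)² = 0.003030.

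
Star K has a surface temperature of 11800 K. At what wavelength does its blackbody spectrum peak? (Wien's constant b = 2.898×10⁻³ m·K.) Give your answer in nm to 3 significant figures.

246 nm

λ_max = b/T = 2.898×10⁻³ / 11800 = 2.46×10^-7 m = 245.6 nm.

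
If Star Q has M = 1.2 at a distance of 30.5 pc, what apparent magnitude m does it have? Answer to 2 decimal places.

m = M + 5 log₁₀(d/10 pc) = 1.2 + 5 log₁₀(30.5/10)
  = 1.2 + 5 × 0.484 = 1.2 + 2.42 = 3.62.

3.62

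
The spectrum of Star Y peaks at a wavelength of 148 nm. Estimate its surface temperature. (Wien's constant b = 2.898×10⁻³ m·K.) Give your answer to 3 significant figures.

1.96×10^4 K

T = b/λ_max = 2.898×10⁻³ / (148×10⁻⁹) = 1.958×10^4 K.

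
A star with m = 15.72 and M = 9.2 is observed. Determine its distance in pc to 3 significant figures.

201 pc

m − M = 5 log₁₀(d/10 pc)
15.72 − (9.2) = 6.52 = 5 log₁₀(d/10)
d = 10 × 10^(6.52/5) = 10 × 10^1.304 = 201.4 pc.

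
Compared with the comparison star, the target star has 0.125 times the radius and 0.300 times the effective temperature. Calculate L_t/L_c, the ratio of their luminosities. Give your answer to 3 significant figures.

From the Stefan–Boltzmann law, L ∝ R²T⁴, so
L_t/L_c = (R_t/R_c)² (T_t/T_c)⁴ = (0.125)² × (0.300)⁴ = 0.01562 × 0.008100 = 1.266×10^-4.

1.27×10^-4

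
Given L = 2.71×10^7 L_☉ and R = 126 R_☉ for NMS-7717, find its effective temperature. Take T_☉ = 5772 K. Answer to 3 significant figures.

T/T_☉ = (L/L_☉)^(1/4) / (R/R_☉)^(1/2)
T = 5772 × (2.71×10^7)^(1/4) / √(126) = 5772 × 72.15 / 11.22 = 3.710×10^4 K.

3.71×10^4 K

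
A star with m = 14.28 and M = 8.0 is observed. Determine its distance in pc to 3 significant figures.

180 pc

m − M = 5 log₁₀(d/10 pc)
14.28 − (8.0) = 6.28 = 5 log₁₀(d/10)
d = 10 × 10^(6.28/5) = 10 × 10^1.256 = 180.3 pc.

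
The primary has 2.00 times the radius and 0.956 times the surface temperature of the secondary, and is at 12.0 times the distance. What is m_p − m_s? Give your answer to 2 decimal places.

4.09

L_p/L_s = (2.00)²(0.956)⁴ = 3.341.
F_p/F_s = (L_p/L_s)/(d_p/d_s)² = 3.341/144.0 = 0.02320.
m_p − m_s = −2.5 log₁₀(0.02320) = 4.09.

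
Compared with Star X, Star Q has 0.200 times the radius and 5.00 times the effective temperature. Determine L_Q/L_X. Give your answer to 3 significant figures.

From the Stefan–Boltzmann law, L ∝ R²T⁴, so
L_Q/L_X = (R_Q/R_X)² (T_Q/T_X)⁴ = (0.200)² × (5.00)⁴ = 0.04000 × 625.0 = 25.00.

25.0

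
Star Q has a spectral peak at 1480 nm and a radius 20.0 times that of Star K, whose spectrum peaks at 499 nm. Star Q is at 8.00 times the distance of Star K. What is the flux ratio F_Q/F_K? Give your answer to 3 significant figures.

Wien's law: T_Q/T_K = λ_K/λ_Q = 499/1480 = 0.3372.
L_Q/L_K = (R_Q/R_K)²(T_Q/T_K)⁴ = (20.0)²(0.3372)⁴ = 5.169.
F_Q/F_K = (L_Q/L_K)/(d_Q/d_K)² = 5.169/(8.00)² = 0.08077.

0.0808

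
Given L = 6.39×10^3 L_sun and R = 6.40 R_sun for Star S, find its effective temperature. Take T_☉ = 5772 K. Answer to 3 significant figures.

T/T_☉ = (L/L_☉)^(1/4) / (R/R_☉)^(1/2)
T = 5772 × (6.39×10^3)^(1/4) / √(6.40) = 5772 × 8.941 / 2.530 = 2.040×10^4 K.

2.04×10^4 K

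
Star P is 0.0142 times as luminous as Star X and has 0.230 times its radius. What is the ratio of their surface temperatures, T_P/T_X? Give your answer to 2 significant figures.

0.72

L ∝ R²T⁴ gives T ∝ (L/R²)^(1/4), so
T_P/T_X = (0.0142 / 0.230²)^(1/4) = (0.2684)^(1/4) = 0.7198.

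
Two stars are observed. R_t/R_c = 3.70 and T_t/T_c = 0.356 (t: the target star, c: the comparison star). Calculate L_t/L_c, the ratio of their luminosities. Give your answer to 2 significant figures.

From the Stefan–Boltzmann law, L ∝ R²T⁴, so
L_t/L_c = (R_t/R_c)² (T_t/T_c)⁴ = (3.70)² × (0.356)⁴ = 13.69 × 0.01606 = 0.2199.

0.22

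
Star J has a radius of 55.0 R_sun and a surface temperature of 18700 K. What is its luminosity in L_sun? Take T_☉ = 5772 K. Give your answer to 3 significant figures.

L/L_☉ = (R/R_☉)² (T/T_☉)⁴ = (55.0)² × (18700/5772)⁴
       = 3025 × (3.240)⁴ = 3025 × 110.2 = 3.333×10^5.

3.33×10^5 L_sun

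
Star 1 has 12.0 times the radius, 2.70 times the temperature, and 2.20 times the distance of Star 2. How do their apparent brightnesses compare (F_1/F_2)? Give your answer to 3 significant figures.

1.58×10^3

L_1/L_2 = (R_1/R_2)²(T_1/T_2)⁴ = (12.0)² × (2.70)⁴ = 7653.
F_1/F_2 = (L_1/L_2)/(d_1/d_2)² = 7653 / (2.20)² = 1581.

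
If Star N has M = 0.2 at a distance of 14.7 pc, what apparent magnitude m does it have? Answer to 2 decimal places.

1.04

m = M + 5 log₁₀(d/10 pc) = 0.2 + 5 log₁₀(14.7/10)
  = 0.2 + 5 × 0.167 = 0.2 + 0.84 = 1.04.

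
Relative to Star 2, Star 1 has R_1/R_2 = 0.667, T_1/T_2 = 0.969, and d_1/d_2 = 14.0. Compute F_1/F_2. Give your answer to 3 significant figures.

0.00200

L_1/L_2 = (R_1/R_2)²(T_1/T_2)⁴ = (0.667)² × (0.969)⁴ = 0.3922.
F_1/F_2 = (L_1/L_2)/(d_1/d_2)² = 0.3922 / (14.0)² = 0.002001.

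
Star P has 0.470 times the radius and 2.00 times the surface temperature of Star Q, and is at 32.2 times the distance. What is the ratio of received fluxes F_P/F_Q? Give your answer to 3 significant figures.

L_P/L_Q = (R_P/R_Q)²(T_P/T_Q)⁴ = (0.470)² × (2.00)⁴ = 3.534.
F_P/F_Q = (L_P/L_Q)/(d_P/d_Q)² = 3.534 / (32.2)² = 0.003409.

0.00341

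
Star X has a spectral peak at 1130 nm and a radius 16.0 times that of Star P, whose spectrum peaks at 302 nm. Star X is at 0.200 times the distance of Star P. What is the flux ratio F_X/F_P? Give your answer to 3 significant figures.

Wien's law: T_X/T_P = λ_P/λ_X = 302/1130 = 0.2673.
L_X/L_P = (R_X/R_P)²(T_X/T_P)⁴ = (16.0)²(0.2673)⁴ = 1.306.
F_X/F_P = (L_X/L_P)/(d_X/d_P)² = 1.306/(0.200)² = 32.65.

32.7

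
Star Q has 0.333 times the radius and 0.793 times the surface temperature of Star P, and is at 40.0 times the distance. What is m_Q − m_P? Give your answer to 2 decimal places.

L_Q/L_P = (0.333)²(0.793)⁴ = 0.04385.
F_Q/F_P = (L_Q/L_P)/(d_Q/d_P)² = 0.04385/1600 = 2.741×10^-5.
m_Q − m_P = −2.5 log₁₀(2.741×10^-5) = 11.41.

11.41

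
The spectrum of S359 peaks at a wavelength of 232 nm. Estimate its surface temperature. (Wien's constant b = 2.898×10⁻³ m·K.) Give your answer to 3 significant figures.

T = b/λ_max = 2.898×10⁻³ / (232×10⁻⁹) = 1.249×10^4 K.

1.25×10^4 K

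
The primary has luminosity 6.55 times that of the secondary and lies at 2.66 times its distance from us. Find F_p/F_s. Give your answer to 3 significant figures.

F = L/(4πd²), so F_p/F_s = (L_p/L_s) / (d_p/d_s)²
= 6.55 / (2.66)² = 6.55 / 7.076 = 0.9257.

0.926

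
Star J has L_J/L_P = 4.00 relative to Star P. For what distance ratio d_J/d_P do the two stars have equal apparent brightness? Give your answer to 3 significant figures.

Equal flux requires L_J/d_J² = L_P/d_P², so d_J/d_P = √(L_J/L_P)
= √(4.00) = 2.000.

2.00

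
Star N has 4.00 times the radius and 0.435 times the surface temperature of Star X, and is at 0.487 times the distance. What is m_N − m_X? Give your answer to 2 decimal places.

L_N/L_X = (4.00)²(0.435)⁴ = 0.5729.
F_N/F_X = (L_N/L_X)/(d_N/d_X)² = 0.5729/0.2372 = 2.416.
m_N − m_X = −2.5 log₁₀(2.416) = -0.96.

-0.96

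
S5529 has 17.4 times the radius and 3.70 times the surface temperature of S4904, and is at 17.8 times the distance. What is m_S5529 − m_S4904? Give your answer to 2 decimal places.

L_S5529/L_S4904 = (17.4)²(3.70)⁴ = 5.674×10^4.
F_S5529/F_S4904 = (L_S5529/L_S4904)/(d_S5529/d_S4904)² = 5.674×10^4/316.8 = 179.1.
m_S5529 − m_S4904 = −2.5 log₁₀(179.1) = -5.63.

-5.63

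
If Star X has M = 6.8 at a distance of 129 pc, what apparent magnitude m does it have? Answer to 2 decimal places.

12.35

m = M + 5 log₁₀(d/10 pc) = 6.8 + 5 log₁₀(129/10)
  = 6.8 + 5 × 1.111 = 6.8 + 5.55 = 12.35.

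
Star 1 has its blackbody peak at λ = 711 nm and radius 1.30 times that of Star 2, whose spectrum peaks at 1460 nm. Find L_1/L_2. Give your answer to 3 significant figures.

Wien's law gives T ∝ 1/λ_max, so T_1/T_2 = λ_2/λ_1 = 1460/711 = 2.053.
Then L ∝ R²T⁴ gives L_1/L_2 = (1.30)² × (2.053)⁴ = 1.690 × 17.78 = 30.05.

30.0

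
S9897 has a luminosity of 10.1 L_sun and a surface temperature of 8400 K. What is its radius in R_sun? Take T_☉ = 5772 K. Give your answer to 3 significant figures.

R/R_☉ = √(L/L_☉) / (T/T_☉)² = √(10.1) / (1.455)²
       = 3.178 / 2.118 = 1.501.

1.50 R_sun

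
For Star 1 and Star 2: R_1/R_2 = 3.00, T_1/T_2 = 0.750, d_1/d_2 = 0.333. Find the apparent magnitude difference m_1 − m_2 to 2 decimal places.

-3.52

L_1/L_2 = (3.00)²(0.750)⁴ = 2.848.
F_1/F_2 = (L_1/L_2)/(d_1/d_2)² = 2.848/0.1109 = 25.68.
m_1 − m_2 = −2.5 log₁₀(25.68) = -3.52.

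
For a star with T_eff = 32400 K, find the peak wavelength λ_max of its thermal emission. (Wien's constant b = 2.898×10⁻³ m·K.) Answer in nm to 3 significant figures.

λ_max = b/T = 2.898×10⁻³ / 32400 = 8.94×10^-8 m = 89.44 nm.

89.4 nm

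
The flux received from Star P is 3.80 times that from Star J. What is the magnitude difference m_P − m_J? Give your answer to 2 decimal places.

m_P − m_J = −2.5 log₁₀(F_P/F_J) = −2.5 log₁₀(3.80) = −2.5 × (0.580) = -1.449.

-1.45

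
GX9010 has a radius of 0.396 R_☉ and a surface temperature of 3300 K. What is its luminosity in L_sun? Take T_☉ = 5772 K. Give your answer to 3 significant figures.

L/L_☉ = (R/R_☉)² (T/T_☉)⁴ = (0.396)² × (3300/5772)⁴
       = 0.1568 × (0.5717)⁴ = 0.1568 × 0.1068 = 0.01675.

0.0168 L_sun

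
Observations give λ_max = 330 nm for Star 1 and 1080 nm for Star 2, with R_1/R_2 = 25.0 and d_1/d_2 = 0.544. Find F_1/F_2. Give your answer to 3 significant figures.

2.42×10^5

Wien's law: T_1/T_2 = λ_2/λ_1 = 1080/330 = 3.273.
L_1/L_2 = (R_1/R_2)²(T_1/T_2)⁴ = (25.0)²(3.273)⁴ = 7.170×10^4.
F_1/F_2 = (L_1/L_2)/(d_1/d_2)² = 7.170×10^4/(0.544)² = 2.423×10^5.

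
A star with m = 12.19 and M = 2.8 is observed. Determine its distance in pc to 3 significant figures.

m − M = 5 log₁₀(d/10 pc)
12.19 − (2.8) = 9.39 = 5 log₁₀(d/10)
d = 10 × 10^(9.39/5) = 10 × 10^1.878 = 755.1 pc.

755 pc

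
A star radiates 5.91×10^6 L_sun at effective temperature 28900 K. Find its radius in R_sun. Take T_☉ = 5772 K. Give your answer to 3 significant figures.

R/R_☉ = √(L/L_☉) / (T/T_☉)² = √(5.91×10^6) / (5.007)²
       = 2431 / 25.07 = 96.97.

97.0 R_sun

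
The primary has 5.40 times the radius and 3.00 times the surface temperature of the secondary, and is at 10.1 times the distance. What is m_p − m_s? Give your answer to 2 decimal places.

-3.41

L_p/L_s = (5.40)²(3.00)⁴ = 2362.
F_p/F_s = (L_p/L_s)/(d_p/d_s)² = 2362/102.0 = 23.15.
m_p − m_s = −2.5 log₁₀(23.15) = -3.41.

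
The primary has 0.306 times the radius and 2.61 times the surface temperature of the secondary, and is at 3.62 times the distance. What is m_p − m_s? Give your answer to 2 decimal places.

1.20

L_p/L_s = (0.306)²(2.61)⁴ = 4.345.
F_p/F_s = (L_p/L_s)/(d_p/d_s)² = 4.345/13.10 = 0.3316.
m_p − m_s = −2.5 log₁₀(0.3316) = 1.20.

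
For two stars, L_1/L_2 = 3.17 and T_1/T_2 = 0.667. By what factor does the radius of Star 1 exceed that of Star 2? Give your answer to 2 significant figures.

4.0

L ∝ R²T⁴ gives R ∝ √L / T², so
R_1/R_2 = √(3.17) / (0.667)² = 1.780 / 0.4449 = 4.002.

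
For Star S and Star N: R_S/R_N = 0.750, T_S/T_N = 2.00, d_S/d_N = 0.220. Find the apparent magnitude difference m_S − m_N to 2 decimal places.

L_S/L_N = (0.750)²(2.00)⁴ = 9.000.
F_S/F_N = (L_S/L_N)/(d_S/d_N)² = 9.000/0.04840 = 186.0.
m_S − m_N = −2.5 log₁₀(186.0) = -5.67.

-5.67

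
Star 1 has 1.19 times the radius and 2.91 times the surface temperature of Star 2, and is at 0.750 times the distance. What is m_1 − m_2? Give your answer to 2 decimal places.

L_1/L_2 = (1.19)²(2.91)⁴ = 101.5.
F_1/F_2 = (L_1/L_2)/(d_1/d_2)² = 101.5/0.5625 = 180.5.
m_1 − m_2 = −2.5 log₁₀(180.5) = -5.64.

-5.64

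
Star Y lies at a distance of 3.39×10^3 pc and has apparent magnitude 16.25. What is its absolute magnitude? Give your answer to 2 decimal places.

M = m − 5 log₁₀(d/10 pc) = 16.25 − 5 log₁₀(3.39×10^3/10)
  = 16.25 − 5 × 2.530 = 16.25 − 12.65 = 3.60.

3.60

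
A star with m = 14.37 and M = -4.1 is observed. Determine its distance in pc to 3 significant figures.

4.94×10^4 pc

m − M = 5 log₁₀(d/10 pc)
14.37 − (-4.1) = 18.47 = 5 log₁₀(d/10)
d = 10 × 10^(18.47/5) = 10 × 10^3.694 = 4.943×10^4 pc.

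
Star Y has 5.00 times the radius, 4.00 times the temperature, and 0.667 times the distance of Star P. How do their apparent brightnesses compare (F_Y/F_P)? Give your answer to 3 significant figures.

1.44×10^4

L_Y/L_P = (R_Y/R_P)²(T_Y/T_P)⁴ = (5.00)² × (4.00)⁴ = 6400.
F_Y/F_P = (L_Y/L_P)/(d_Y/d_P)² = 6400 / (0.667)² = 1.439×10^4.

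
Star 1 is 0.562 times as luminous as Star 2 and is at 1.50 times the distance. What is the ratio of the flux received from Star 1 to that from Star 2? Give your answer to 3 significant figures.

F = L/(4πd²), so F_1/F_2 = (L_1/L_2) / (d_1/d_2)²
= 0.562 / (1.50)² = 0.562 / 2.250 = 0.2498.

0.250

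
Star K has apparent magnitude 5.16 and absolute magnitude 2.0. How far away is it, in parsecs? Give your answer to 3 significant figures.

m − M = 5 log₁₀(d/10 pc)
5.16 − (2.0) = 3.16 = 5 log₁₀(d/10)
d = 10 × 10^(3.16/5) = 10 × 10^0.632 = 42.85 pc.

42.9 pc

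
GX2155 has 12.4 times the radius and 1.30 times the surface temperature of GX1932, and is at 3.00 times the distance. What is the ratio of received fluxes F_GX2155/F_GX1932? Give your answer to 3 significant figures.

48.8

L_GX2155/L_GX1932 = (R_GX2155/R_GX1932)²(T_GX2155/T_GX1932)⁴ = (12.4)² × (1.30)⁴ = 439.2.
F_GX2155/F_GX1932 = (L_GX2155/L_GX1932)/(d_GX2155/d_GX1932)² = 439.2 / (3.00)² = 48.79.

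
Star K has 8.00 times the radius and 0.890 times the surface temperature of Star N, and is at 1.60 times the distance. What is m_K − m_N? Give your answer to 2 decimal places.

L_K/L_N = (8.00)²(0.890)⁴ = 40.16.
F_K/F_N = (L_K/L_N)/(d_K/d_N)² = 40.16/2.560 = 15.69.
m_K − m_N = −2.5 log₁₀(15.69) = -2.99.

-2.99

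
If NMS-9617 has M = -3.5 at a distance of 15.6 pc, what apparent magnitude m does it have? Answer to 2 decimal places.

m = M + 5 log₁₀(d/10 pc) = -3.5 + 5 log₁₀(15.6/10)
  = -3.5 + 5 × 0.193 = -3.5 + 0.97 = -2.53.

-2.53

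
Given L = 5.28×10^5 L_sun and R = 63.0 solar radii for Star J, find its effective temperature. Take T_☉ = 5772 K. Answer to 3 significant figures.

1.96×10^4 K

T/T_☉ = (L/L_☉)^(1/4) / (R/R_☉)^(1/2)
T = 5772 × (5.28×10^5)^(1/4) / √(63.0) = 5772 × 26.96 / 7.937 = 1.960×10^4 K.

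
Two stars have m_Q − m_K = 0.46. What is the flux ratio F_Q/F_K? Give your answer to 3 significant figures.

0.655

F_Q/F_K = 10^(−(m_Q − m_K)/2.5) = 10^(-0.46/2.5) = 10^-0.184 = 0.6546.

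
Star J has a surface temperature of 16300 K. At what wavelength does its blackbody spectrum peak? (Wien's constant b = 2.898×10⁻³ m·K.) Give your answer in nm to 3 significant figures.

λ_max = b/T = 2.898×10⁻³ / 16300 = 1.78×10^-7 m = 177.8 nm.

178 nm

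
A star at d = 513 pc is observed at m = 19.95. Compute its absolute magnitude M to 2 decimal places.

M = m − 5 log₁₀(d/10 pc) = 19.95 − 5 log₁₀(513/10)
  = 19.95 − 5 × 1.710 = 19.95 − 8.55 = 11.40.

11.40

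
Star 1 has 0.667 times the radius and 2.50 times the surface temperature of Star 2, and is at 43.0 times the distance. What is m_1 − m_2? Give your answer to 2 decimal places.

L_1/L_2 = (0.667)²(2.50)⁴ = 17.38.
F_1/F_2 = (L_1/L_2)/(d_1/d_2)² = 17.38/1849 = 0.009399.
m_1 − m_2 = −2.5 log₁₀(0.009399) = 5.07.

5.07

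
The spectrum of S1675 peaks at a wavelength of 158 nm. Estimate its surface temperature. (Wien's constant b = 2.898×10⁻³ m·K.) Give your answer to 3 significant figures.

1.83×10^4 K

T = b/λ_max = 2.898×10⁻³ / (158×10⁻⁹) = 1.834×10^4 K.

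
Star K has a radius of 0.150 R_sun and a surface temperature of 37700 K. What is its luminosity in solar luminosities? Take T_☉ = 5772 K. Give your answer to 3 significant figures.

40.9 solar luminosities

L/L_☉ = (R/R_☉)² (T/T_☉)⁴ = (0.150)² × (37700/5772)⁴
       = 0.02250 × (6.532)⁴ = 0.02250 × 1820 = 40.95.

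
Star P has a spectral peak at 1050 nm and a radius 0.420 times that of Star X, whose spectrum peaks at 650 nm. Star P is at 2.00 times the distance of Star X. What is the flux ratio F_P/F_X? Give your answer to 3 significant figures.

0.00648

Wien's law: T_P/T_X = λ_X/λ_P = 650/1050 = 0.6190.
L_P/L_X = (R_P/R_X)²(T_P/T_X)⁴ = (0.420)²(0.6190)⁴ = 0.02591.
F_P/F_X = (L_P/L_X)/(d_P/d_X)² = 0.02591/(2.00)² = 0.006476.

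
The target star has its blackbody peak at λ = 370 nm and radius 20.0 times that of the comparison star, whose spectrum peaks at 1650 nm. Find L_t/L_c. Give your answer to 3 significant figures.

Wien's law gives T ∝ 1/λ_max, so T_t/T_c = λ_c/λ_t = 1650/370 = 4.459.
Then L ∝ R²T⁴ gives L_t/L_c = (20.0)² × (4.459)⁴ = 400.0 × 395.5 = 1.582×10^5.

1.58×10^5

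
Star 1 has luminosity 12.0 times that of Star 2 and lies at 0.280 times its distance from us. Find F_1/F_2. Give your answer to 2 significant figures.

F = L/(4πd²), so F_1/F_2 = (L_1/L_2) / (d_1/d_2)²
= 12.0 / (0.280)² = 12.0 / 0.07840 = 153.1.

1.5×10^2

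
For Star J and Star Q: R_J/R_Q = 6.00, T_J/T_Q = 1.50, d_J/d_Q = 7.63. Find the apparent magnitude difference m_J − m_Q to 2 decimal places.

-1.24

L_J/L_Q = (6.00)²(1.50)⁴ = 182.2.
F_J/F_Q = (L_J/L_Q)/(d_J/d_Q)² = 182.2/58.22 = 3.131.
m_J − m_Q = −2.5 log₁₀(3.131) = -1.24.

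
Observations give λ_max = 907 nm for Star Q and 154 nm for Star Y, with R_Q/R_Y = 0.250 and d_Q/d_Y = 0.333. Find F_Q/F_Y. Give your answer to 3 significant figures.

Wien's law: T_Q/T_Y = λ_Y/λ_Q = 154/907 = 0.1698.
L_Q/L_Y = (R_Q/R_Y)²(T_Q/T_Y)⁴ = (0.250)²(0.1698)⁴ = 5.194×10^-5.
F_Q/F_Y = (L_Q/L_Y)/(d_Q/d_Y)² = 5.194×10^-5/(0.333)² = 4.684×10^-4.

4.68×10^-4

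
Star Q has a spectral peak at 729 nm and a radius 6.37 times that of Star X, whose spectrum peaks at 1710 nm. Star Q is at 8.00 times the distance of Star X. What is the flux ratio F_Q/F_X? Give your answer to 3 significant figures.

Wien's law: T_Q/T_X = λ_X/λ_Q = 1710/729 = 2.346.
L_Q/L_X = (R_Q/R_X)²(T_Q/T_X)⁴ = (6.37)²(2.346)⁴ = 1228.
F_Q/F_X = (L_Q/L_X)/(d_Q/d_X)² = 1228/(8.00)² = 19.19.

19.2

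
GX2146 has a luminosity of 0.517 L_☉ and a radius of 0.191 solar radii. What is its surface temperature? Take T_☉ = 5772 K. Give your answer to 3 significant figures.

1.12×10^4 K

T/T_☉ = (L/L_☉)^(1/4) / (R/R_☉)^(1/2)
T = 5772 × (0.517)^(1/4) / √(0.191) = 5772 × 0.8480 / 0.4370 = 1.120×10^4 K.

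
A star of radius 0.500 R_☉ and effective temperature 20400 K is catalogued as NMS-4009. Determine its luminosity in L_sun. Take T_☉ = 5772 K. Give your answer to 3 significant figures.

L/L_☉ = (R/R_☉)² (T/T_☉)⁴ = (0.500)² × (20400/5772)⁴
       = 0.2500 × (3.534)⁴ = 0.2500 × 156.0 = 39.01.

39.0 L_sun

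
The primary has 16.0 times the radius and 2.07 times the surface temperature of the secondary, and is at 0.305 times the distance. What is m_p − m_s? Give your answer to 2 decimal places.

L_p/L_s = (16.0)²(2.07)⁴ = 4700.
F_p/F_s = (L_p/L_s)/(d_p/d_s)² = 4700/0.09302 = 5.053×10^4.
m_p − m_s = −2.5 log₁₀(5.053×10^4) = -11.76.

-11.76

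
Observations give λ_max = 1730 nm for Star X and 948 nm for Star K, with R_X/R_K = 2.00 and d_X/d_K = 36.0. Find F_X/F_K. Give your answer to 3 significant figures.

2.78×10^-4

Wien's law: T_X/T_K = λ_K/λ_X = 948/1730 = 0.5480.
L_X/L_K = (R_X/R_K)²(T_X/T_K)⁴ = (2.00)²(0.5480)⁴ = 0.3607.
F_X/F_K = (L_X/L_K)/(d_X/d_K)² = 0.3607/(36.0)² = 2.783×10^-4.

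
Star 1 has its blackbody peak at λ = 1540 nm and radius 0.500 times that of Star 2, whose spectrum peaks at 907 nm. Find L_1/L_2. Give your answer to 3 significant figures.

Wien's law gives T ∝ 1/λ_max, so T_1/T_2 = λ_2/λ_1 = 907/1540 = 0.5890.
Then L ∝ R²T⁴ gives L_1/L_2 = (0.500)² × (0.5890)⁴ = 0.2500 × 0.1203 = 0.03008.

0.0301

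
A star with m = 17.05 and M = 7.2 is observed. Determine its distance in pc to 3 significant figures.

933 pc

m − M = 5 log₁₀(d/10 pc)
17.05 − (7.2) = 9.85 = 5 log₁₀(d/10)
d = 10 × 10^(9.85/5) = 10 × 10^1.970 = 933.3 pc.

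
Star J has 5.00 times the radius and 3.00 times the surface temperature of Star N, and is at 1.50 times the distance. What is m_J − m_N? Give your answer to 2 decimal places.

-7.39

L_J/L_N = (5.00)²(3.00)⁴ = 2025.
F_J/F_N = (L_J/L_N)/(d_J/d_N)² = 2025/2.250 = 900.0.
m_J − m_N = −2.5 log₁₀(900.0) = -7.39.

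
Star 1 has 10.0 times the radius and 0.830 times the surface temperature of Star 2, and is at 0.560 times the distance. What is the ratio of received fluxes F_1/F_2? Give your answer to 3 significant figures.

151

L_1/L_2 = (R_1/R_2)²(T_1/T_2)⁴ = (10.0)² × (0.830)⁴ = 47.46.
F_1/F_2 = (L_1/L_2)/(d_1/d_2)² = 47.46 / (0.560)² = 151.3.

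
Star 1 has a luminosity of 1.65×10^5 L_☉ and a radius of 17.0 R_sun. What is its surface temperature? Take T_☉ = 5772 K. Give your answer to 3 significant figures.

2.82×10^4 K

T/T_☉ = (L/L_☉)^(1/4) / (R/R_☉)^(1/2)
T = 5772 × (1.65×10^5)^(1/4) / √(17.0) = 5772 × 20.15 / 4.123 = 2.821×10^4 K.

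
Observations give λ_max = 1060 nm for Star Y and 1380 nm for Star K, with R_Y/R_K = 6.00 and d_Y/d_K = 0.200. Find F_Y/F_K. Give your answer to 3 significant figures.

2.59×10^3

Wien's law: T_Y/T_K = λ_K/λ_Y = 1380/1060 = 1.302.
L_Y/L_K = (R_Y/R_K)²(T_Y/T_K)⁴ = (6.00)²(1.302)⁴ = 103.4.
F_Y/F_K = (L_Y/L_K)/(d_Y/d_K)² = 103.4/(0.200)² = 2585.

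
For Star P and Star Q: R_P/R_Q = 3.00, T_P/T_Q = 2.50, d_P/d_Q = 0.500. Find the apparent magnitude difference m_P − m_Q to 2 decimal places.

L_P/L_Q = (3.00)²(2.50)⁴ = 351.6.
F_P/F_Q = (L_P/L_Q)/(d_P/d_Q)² = 351.6/0.2500 = 1406.
m_P − m_Q = −2.5 log₁₀(1406) = -7.87.

-7.87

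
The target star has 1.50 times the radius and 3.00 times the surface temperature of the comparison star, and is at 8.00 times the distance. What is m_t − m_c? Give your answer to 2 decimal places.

-1.14

L_t/L_c = (1.50)²(3.00)⁴ = 182.2.
F_t/F_c = (L_t/L_c)/(d_t/d_c)² = 182.2/64.00 = 2.848.
m_t − m_c = −2.5 log₁₀(2.848) = -1.14.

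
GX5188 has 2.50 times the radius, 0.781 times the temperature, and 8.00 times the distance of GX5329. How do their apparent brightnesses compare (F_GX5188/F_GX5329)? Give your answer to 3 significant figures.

0.0363

L_GX5188/L_GX5329 = (R_GX5188/R_GX5329)²(T_GX5188/T_GX5329)⁴ = (2.50)² × (0.781)⁴ = 2.325.
F_GX5188/F_GX5329 = (L_GX5188/L_GX5329)/(d_GX5188/d_GX5329)² = 2.325 / (8.00)² = 0.03633.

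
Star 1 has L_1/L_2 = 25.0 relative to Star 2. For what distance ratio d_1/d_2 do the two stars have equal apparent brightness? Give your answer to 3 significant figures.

5.00

Equal flux requires L_1/d_1² = L_2/d_2², so d_1/d_2 = √(L_1/L_2)
= √(25.0) = 5.000.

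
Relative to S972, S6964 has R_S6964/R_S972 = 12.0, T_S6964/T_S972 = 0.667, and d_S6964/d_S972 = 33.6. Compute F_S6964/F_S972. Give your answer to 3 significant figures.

0.0252

L_S6964/L_S972 = (R_S6964/R_S972)²(T_S6964/T_S972)⁴ = (12.0)² × (0.667)⁴ = 28.50.
F_S6964/F_S972 = (L_S6964/L_S972)/(d_S6964/d_S972)² = 28.50 / (33.6)² = 0.02525.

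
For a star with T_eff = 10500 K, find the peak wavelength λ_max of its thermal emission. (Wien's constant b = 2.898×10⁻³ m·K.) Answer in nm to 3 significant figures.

λ_max = b/T = 2.898×10⁻³ / 10500 = 2.76×10^-7 m = 276.0 nm.

276 nm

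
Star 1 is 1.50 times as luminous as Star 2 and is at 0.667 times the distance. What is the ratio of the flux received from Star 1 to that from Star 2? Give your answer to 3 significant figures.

3.37

F = L/(4πd²), so F_1/F_2 = (L_1/L_2) / (d_1/d_2)²
= 1.50 / (0.667)² = 1.50 / 0.4449 = 3.372.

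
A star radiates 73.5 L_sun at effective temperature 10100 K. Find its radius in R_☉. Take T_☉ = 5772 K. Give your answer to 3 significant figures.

R/R_☉ = √(L/L_☉) / (T/T_☉)² = √(73.5) / (1.750)²
       = 8.573 / 3.062 = 2.800.

2.80 R_☉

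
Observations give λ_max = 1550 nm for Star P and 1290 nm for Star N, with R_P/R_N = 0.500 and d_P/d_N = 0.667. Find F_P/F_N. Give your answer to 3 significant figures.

0.270

Wien's law: T_P/T_N = λ_N/λ_P = 1290/1550 = 0.8323.
L_P/L_N = (R_P/R_N)²(T_P/T_N)⁴ = (0.500)²(0.8323)⁴ = 0.1199.
F_P/F_N = (L_P/L_N)/(d_P/d_N)² = 0.1199/(0.667)² = 0.2696.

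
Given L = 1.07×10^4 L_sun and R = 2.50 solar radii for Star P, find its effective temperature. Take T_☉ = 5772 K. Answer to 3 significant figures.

3.71×10^4 K

T/T_☉ = (L/L_☉)^(1/4) / (R/R_☉)^(1/2)
T = 5772 × (1.07×10^4)^(1/4) / √(2.50) = 5772 × 10.17 / 1.581 = 3.713×10^4 K.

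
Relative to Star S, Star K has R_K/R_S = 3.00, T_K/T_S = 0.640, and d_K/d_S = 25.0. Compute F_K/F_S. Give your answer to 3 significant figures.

0.00242

L_K/L_S = (R_K/R_S)²(T_K/T_S)⁴ = (3.00)² × (0.640)⁴ = 1.510.
F_K/F_S = (L_K/L_S)/(d_K/d_S)² = 1.510 / (25.0)² = 0.002416.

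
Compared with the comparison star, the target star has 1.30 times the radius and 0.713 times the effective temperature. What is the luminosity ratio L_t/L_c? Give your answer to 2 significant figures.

0.44

From the Stefan–Boltzmann law, L ∝ R²T⁴, so
L_t/L_c = (R_t/R_c)² (T_t/T_c)⁴ = (1.30)² × (0.713)⁴ = 1.690 × 0.2584 = 0.4368.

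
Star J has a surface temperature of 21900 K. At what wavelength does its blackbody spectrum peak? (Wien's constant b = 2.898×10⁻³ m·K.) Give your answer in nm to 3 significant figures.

λ_max = b/T = 2.898×10⁻³ / 21900 = 1.32×10^-7 m = 132.3 nm.

132 nm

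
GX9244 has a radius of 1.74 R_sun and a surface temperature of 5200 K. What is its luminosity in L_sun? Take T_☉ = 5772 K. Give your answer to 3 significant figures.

L/L_☉ = (R/R_☉)² (T/T_☉)⁴ = (1.74)² × (5200/5772)⁴
       = 3.028 × (0.9009)⁴ = 3.028 × 0.6587 = 1.994.

1.99 L_sun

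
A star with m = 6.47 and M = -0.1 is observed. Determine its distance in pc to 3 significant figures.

206 pc

m − M = 5 log₁₀(d/10 pc)
6.47 − (-0.1) = 6.57 = 5 log₁₀(d/10)
d = 10 × 10^(6.57/5) = 10 × 10^1.314 = 206.1 pc.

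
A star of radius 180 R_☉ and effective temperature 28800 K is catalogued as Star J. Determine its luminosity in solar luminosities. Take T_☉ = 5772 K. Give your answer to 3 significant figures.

2.01×10^7 solar luminosities

L/L_☉ = (R/R_☉)² (T/T_☉)⁴ = (180)² × (28800/5772)⁴
       = 3.240×10^4 × (4.990)⁴ = 3.240×10^4 × 619.8 = 2.008×10^7.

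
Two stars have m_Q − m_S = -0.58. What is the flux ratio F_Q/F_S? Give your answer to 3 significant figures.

1.71

F_Q/F_S = 10^(−(m_Q − m_S)/2.5) = 10^(0.58/2.5) = 10^0.232 = 1.706.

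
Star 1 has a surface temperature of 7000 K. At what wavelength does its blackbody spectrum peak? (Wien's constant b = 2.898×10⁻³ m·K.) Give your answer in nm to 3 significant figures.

λ_max = b/T = 2.898×10⁻³ / 7000 = 4.14×10^-7 m = 414.0 nm.

414 nm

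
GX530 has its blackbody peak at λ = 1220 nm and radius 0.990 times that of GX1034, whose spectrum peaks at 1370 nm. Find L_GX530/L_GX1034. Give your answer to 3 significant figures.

Wien's law gives T ∝ 1/λ_max, so T_GX530/T_GX1034 = λ_GX1034/λ_GX530 = 1370/1220 = 1.123.
Then L ∝ R²T⁴ gives L_GX530/L_GX1034 = (0.990)² × (1.123)⁴ = 0.9801 × 1.590 = 1.559.

1.56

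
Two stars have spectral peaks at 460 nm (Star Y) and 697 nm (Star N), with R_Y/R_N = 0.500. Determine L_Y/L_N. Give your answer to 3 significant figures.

Wien's law gives T ∝ 1/λ_max, so T_Y/T_N = λ_N/λ_Y = 697/460 = 1.515.
Then L ∝ R²T⁴ gives L_Y/L_N = (0.500)² × (1.515)⁴ = 0.2500 × 5.271 = 1.318.

1.32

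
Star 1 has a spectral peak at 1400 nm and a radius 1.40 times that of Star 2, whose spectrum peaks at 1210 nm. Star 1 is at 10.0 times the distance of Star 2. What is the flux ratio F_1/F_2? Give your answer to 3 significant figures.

0.0109

Wien's law: T_1/T_2 = λ_2/λ_1 = 1210/1400 = 0.8643.
L_1/L_2 = (R_1/R_2)²(T_1/T_2)⁴ = (1.40)²(0.8643)⁴ = 1.094.
F_1/F_2 = (L_1/L_2)/(d_1/d_2)² = 1.094/(10.0)² = 0.01094.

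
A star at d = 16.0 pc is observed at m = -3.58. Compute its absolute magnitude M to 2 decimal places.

M = m − 5 log₁₀(d/10 pc) = -3.58 − 5 log₁₀(16.0/10)
  = -3.58 − 5 × 0.204 = -3.58 − 1.02 = -4.60.

-4.60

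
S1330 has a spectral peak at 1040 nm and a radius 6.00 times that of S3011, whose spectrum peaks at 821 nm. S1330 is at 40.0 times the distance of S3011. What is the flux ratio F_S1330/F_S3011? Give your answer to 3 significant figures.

0.00874

Wien's law: T_S1330/T_S3011 = λ_S3011/λ_S1330 = 821/1040 = 0.7894.
L_S1330/L_S3011 = (R_S1330/R_S3011)²(T_S1330/T_S3011)⁴ = (6.00)²(0.7894)⁴ = 13.98.
F_S1330/F_S3011 = (L_S1330/L_S3011)/(d_S1330/d_S3011)² = 13.98/(40.0)² = 0.008738.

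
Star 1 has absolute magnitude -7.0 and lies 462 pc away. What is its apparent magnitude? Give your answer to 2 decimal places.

1.32

m = M + 5 log₁₀(d/10 pc) = -7.0 + 5 log₁₀(462/10)
  = -7.0 + 5 × 1.665 = -7.0 + 8.32 = 1.32.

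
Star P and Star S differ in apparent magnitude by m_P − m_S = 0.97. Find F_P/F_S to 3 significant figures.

F_P/F_S = 10^(−(m_P − m_S)/2.5) = 10^(-0.97/2.5) = 10^-0.388 = 0.4093.

0.409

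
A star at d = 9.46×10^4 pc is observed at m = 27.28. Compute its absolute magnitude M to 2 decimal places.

M = m − 5 log₁₀(d/10 pc) = 27.28 − 5 log₁₀(9.46×10^4/10)
  = 27.28 − 5 × 3.976 = 27.28 − 19.88 = 7.40.

7.40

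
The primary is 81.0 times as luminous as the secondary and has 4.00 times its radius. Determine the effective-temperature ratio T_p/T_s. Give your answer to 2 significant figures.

L ∝ R²T⁴ gives T ∝ (L/R²)^(1/4), so
T_p/T_s = (81.0 / 4.00²)^(1/4) = (5.062)^(1/4) = 1.500.

1.5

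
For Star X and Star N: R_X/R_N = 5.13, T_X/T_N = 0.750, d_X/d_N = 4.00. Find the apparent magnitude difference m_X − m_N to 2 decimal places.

L_X/L_N = (5.13)²(0.750)⁴ = 8.327.
F_X/F_N = (L_X/L_N)/(d_X/d_N)² = 8.327/16.00 = 0.5204.
m_X − m_N = −2.5 log₁₀(0.5204) = 0.71.

0.71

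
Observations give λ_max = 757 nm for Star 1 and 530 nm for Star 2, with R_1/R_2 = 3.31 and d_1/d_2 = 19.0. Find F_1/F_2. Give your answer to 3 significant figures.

Wien's law: T_1/T_2 = λ_2/λ_1 = 530/757 = 0.7001.
L_1/L_2 = (R_1/R_2)²(T_1/T_2)⁴ = (3.31)²(0.7001)⁴ = 2.633.
F_1/F_2 = (L_1/L_2)/(d_1/d_2)² = 2.633/(19.0)² = 0.007292.

0.00729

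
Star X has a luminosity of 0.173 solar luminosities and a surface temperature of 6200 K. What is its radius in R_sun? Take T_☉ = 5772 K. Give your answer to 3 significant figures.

R/R_☉ = √(L/L_☉) / (T/T_☉)² = √(0.173) / (1.074)²
       = 0.4159 / 1.154 = 0.3605.

0.360 R_sun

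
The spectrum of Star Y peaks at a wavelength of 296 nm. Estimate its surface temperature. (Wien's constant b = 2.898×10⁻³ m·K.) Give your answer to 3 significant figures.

9.79×10^3 K

T = b/λ_max = 2.898×10⁻³ / (296×10⁻⁹) = 9791 K.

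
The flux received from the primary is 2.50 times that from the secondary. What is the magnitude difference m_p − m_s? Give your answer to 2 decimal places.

-0.99

m_p − m_s = −2.5 log₁₀(F_p/F_s) = −2.5 log₁₀(2.50) = −2.5 × (0.398) = -0.995.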